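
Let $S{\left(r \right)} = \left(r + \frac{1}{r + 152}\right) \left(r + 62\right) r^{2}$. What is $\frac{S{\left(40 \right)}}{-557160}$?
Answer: $- \frac{652885}{55716} \approx -11.718$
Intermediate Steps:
$S{\left(r \right)} = r^{2} \left(62 + r\right) \left(r + \frac{1}{152 + r}\right)$ ($S{\left(r \right)} = \left(r + \frac{1}{152 + r}\right) \left(62 + r\right) r^{2} = \left(62 + r\right) \left(r + \frac{1}{152 + r}\right) r^{2} = r^{2} \left(62 + r\right) \left(r + \frac{1}{152 + r}\right)$)
$\frac{S{\left(40 \right)}}{-557160} = \frac{40^{2} \frac{1}{152 + 40} \left(62 + 40^{3} + 214 \cdot 40^{2} + 9425 \cdot 40\right)}{-557160} = \frac{1600 \left(62 + 64000 + 214 \cdot 1600 + 377000\right)}{192} \left(- \frac{1}{557160}\right) = 1600 \cdot \frac{1}{192} \left(62 + 64000 + 342400 + 377000\right) \left(- \frac{1}{557160}\right) = 1600 \cdot \frac{1}{192} \cdot 783462 \left(- \frac{1}{557160}\right) = 6528850 \left(- \frac{1}{557160}\right) = - \frac{652885}{55716}$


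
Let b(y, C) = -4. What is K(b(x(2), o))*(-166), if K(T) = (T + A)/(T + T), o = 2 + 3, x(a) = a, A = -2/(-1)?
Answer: -83/2 ≈ -41.500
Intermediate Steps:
A = 2 (A = -2*(-1) = 2)
o = 5
K(T) = (2 + T)/(2*T) (K(T) = (T + 2)/(T + T) = (2 + T)/((2*T)) = (2 + T)*(1/(2*T)) = (2 + T)/(2*T))
K(b(x(2), o))*(-166) = ((½)*(2 - 4)/(-4))*(-166) = ((½)*(-¼)*(-2))*(-166) = (¼)*(-166) = -83/2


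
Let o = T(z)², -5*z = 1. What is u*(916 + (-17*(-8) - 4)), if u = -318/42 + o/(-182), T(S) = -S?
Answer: -18052324/2275 ≈ -7935.1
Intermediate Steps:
z = -⅕ (z = -⅕*1 = -⅕ ≈ -0.20000)
o = 1/25 (o = (-1*(-⅕))² = (⅕)² = 1/25 ≈ 0.040000)
u = -34451/4550 (u = -318/42 + (1/25)/(-182) = -318*1/42 + (1/25)*(-1/182) = -53/7 - 1/4550 = -34451/4550 ≈ -7.5716)
u*(916 + (-17*(-8) - 4)) = -34451*(916 + (-17*(-8) - 4))/4550 = -34451*(916 + (136 - 4))/4550 = -34451*(916 + 132)/4550 = -34451/4550*1048 = -18052324/2275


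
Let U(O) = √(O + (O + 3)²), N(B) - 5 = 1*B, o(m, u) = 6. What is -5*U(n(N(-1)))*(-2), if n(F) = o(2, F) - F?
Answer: 30*√3 ≈ 51.962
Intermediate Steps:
N(B) = 5 + B (N(B) = 5 + 1*B = 5 + B)
n(F) = 6 - F
U(O) = √(O + (3 + O)²)
-5*U(n(N(-1)))*(-2) = -5*√((6 - (5 - 1)) + (3 + (6 - (5 - 1)))²)*(-2) = -5*√((6 - 1*4) + (3 + (6 - 1*4))²)*(-2) = -5*√((6 - 4) + (3 + (6 - 4))²)*(-2) = -5*√(2 + (3 + 2)²)*(-2) = -5*√(2 + 5²)*(-2) = -5*√(2 + 25)*(-2) = -15*√3*(-2) = 30*√3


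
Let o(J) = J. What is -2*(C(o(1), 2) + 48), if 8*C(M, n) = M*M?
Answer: -385/4 ≈ -96.250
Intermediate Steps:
C(M, n) = M²/8 (C(M, n) = (M*M)/8 = M²/8)
-2*(C(o(1), 2) + 48) = -2*((⅛)*1² + 48) = -2*((⅛)*1 + 48) = -2*(⅛ + 48) = -2*385/8 = -385/4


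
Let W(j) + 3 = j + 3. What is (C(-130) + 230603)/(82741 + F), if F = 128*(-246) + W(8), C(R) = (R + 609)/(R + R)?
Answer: 59956301/13327860 ≈ 4.4986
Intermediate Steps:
C(R) = (609 + R)/(2*R) (C(R) = (609 + R)/((2*R)) = (609 + R)*(1/(2*R)) = (609 + R)/(2*R))
W(j) = j (W(j) = -3 + (j + 3) = -3 + (3 + j) = j)
F = -31480 (F = 128*(-246) + 8 = -31488 + 8 = -31480)
(C(-130) + 230603)/(82741 + F) = ((½)*(609 - 130)/(-130) + 230603)/(82741 - 31480) = ((½)*(-1/130)*479 + 230603)/51261 = (-479/260 + 230603)*(1/51261) = (59956301/260)*(1/51261) = 59956301/13327860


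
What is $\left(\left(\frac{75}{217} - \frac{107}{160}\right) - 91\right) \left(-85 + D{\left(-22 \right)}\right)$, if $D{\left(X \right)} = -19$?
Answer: $\frac{41219607}{4340} \approx 9497.6$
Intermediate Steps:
$\left(\left(\frac{75}{217} - \frac{107}{160}\right) - 91\right) \left(-85 + D{\left(-22 \right)}\right) = \left(\left(\frac{75}{217} - \frac{107}{160}\right) - 91\right) \left(-85 - 19\right) = \left(\left(75 \cdot \frac{1}{217} - \frac{107}{160}\right) - 91\right) \left(-104\right) = \left(\left(\frac{75}{217} - \frac{107}{160}\right) - 91\right) \left(-104\right) = \left(- \frac{11219}{34720} - 91\right) \left(-104\right) = \left(- \frac{3170739}{34720}\right) \left(-104\right) = \frac{41219607}{4340}$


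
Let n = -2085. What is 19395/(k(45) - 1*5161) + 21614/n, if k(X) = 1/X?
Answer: -6839457691/484228740 ≈ -14.124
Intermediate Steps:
19395/(k(45) - 1*5161) + 21614/n = 19395/(1/45 - 1*5161) + 21614/(-2085) = 19395/(1/45 - 5161) + 21614*(-1/2085) = 19395/(-232244/45) - 21614/2085 = 19395*(-45/232244) - 21614/2085 = -872775/232244 - 21614/2085 = -6839457691/484228740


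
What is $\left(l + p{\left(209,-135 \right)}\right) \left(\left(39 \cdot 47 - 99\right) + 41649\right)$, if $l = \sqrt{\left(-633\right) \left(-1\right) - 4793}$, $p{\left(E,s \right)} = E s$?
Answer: $-1224051345 + 347064 i \sqrt{65} \approx -1.2241 \cdot 10^{9} + 2.7981 \cdot 10^{6} i$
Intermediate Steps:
$l = 8 i \sqrt{65}$ ($l = \sqrt{633 - 4793} = \sqrt{-4160} = 8 i \sqrt{65} \approx 64.498 i$)
$\left(l + p{\left(209,-135 \right)}\right) \left(\left(39 \cdot 47 - 99\right) + 41649\right) = \left(8 i \sqrt{65} + 209 \left(-135\right)\right) \left(\left(39 \cdot 47 - 99\right) + 41649\right) = \left(8 i \sqrt{65} - 28215\right) \left(\left(1833 - 99\right) + 41649\right) = \left(-28215 + 8 i \sqrt{65}\right) \left(1734 + 41649\right) = \left(-28215 + 8 i \sqrt{65}\right) 43383 = -1224051345 + 347064 i \sqrt{65}$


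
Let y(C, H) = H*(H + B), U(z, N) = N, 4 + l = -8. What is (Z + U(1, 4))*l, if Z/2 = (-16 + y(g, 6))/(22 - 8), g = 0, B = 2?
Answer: -720/7 ≈ -102.86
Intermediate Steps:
l = -12 (l = -4 - 8 = -12)
y(C, H) = H*(2 + H) (y(C, H) = H*(H + 2) = H*(2 + H))
Z = 32/7 (Z = 2*((-16 + 6*(2 + 6))/(22 - 8)) = 2*((-16 + 6*8)/14) = 2*((-16 + 48)*(1/14)) = 2*(32*(1/14)) = 2*(16/7) = 32/7 ≈ 4.5714)
(Z + U(1, 4))*l = (32/7 + 4)*(-12) = (60/7)*(-12) = -720/7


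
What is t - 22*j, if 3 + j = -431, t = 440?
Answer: 9988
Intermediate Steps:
j = -434 (j = -3 - 431 = -434)
t - 22*j = 440 - 22*(-434) = 440 + 9548 = 9988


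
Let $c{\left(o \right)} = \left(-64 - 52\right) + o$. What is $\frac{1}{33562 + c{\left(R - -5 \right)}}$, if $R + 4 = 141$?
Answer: $\frac{1}{33588} \approx 2.9773 \cdot 10^{-5}$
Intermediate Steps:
$R = 137$ ($R = -4 + 141 = 137$)
$c{\left(o \right)} = -116 + o$
$\frac{1}{33562 + c{\left(R - -5 \right)}} = \frac{1}{33562 + \left(-116 + \left(137 - -5\right)\right)} = \frac{1}{33562 + \left(-116 + \left(137 + 5\right)\right)} = \frac{1}{33562 + \left(-116 + 142\right)} = \frac{1}{33562 + 26} = \frac{1}{33588}$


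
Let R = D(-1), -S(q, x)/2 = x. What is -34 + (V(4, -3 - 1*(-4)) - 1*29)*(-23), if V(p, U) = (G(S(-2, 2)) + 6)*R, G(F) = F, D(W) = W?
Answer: 679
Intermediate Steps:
S(q, x) = -2*x
R = -1
V(p, U) = -2 (V(p, U) = (-2*2 + 6)*(-1) = (-4 + 6)*(-1) = 2*(-1) = -2)
-34 + (V(4, -3 - 1*(-4)) - 1*29)*(-23) = -34 + (-2 - 1*29)*(-23) = -34 + (-2 - 29)*(-23) = -34 - 31*(-23) = -34 + 713 = 679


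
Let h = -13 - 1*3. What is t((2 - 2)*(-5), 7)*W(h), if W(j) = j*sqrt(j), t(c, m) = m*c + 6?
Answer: -384*I ≈ -384.0*I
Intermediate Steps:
t(c, m) = 6 + c*m (t(c, m) = c*m + 6 = 6 + c*m)
h = -16 (h = -13 - 3 = -16)
W(j) = j**(3/2)
t((2 - 2)*(-5), 7)*W(h) = (6 + ((2 - 2)*(-5))*7)*(-16)**(3/2) = (6 + (0*(-5))*7)*(-64*I) = (6 + 0*7)*(-64*I) = (6 + 0)*(-64*I) = 6*(-64*I) = -384*I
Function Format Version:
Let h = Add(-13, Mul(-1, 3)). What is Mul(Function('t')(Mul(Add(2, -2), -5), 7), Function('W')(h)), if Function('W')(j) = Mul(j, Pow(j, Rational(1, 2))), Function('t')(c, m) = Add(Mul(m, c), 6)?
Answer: Mul(-384, I) ≈ Mul(-384.00, I)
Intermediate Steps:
Function('t')(c, m) = Add(6, Mul(c, m)) (Function('t')(c, m) = Add(Mul(c, m), 6) = Add(6, Mul(c, m)))
h = -16 (h = Add(-13, -3) = -16)
Function('W')(j) = Pow(j, Rational(3, 2))
Mul(Function('t')(Mul(Add(2, -2), -5), 7), Function('W')(h)) = Mul(Add(6, Mul(Mul(Add(2, -2), -5), 7)), Pow(-16, Rational(3, 2))) = Mul(Add(6, Mul(Mul(0, -5), 7)), Mul(-64, I)) = Mul(Add(6, Mul(0, 7)), Mul(-64, I)) = Mul(Add(6, 0), Mul(-64, I)) = Mul(6, Mul(-64, I)) = Mul(-384, I)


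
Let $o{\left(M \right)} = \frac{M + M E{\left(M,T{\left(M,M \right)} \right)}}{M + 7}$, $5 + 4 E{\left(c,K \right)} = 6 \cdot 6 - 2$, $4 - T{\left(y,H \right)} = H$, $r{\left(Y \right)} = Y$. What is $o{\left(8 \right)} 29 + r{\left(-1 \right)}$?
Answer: $\frac{633}{5} \approx 126.6$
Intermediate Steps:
$T{\left(y,H \right)} = 4 - H$
$E{\left(c,K \right)} = \frac{29}{4}$ ($E{\left(c,K \right)} = - \frac{5}{4} + \frac{6 \cdot 6 - 2}{4} = - \frac{5}{4} + \frac{36 - 2}{4} = - \frac{5}{4} + \frac{1}{4} \cdot 34 = - \frac{5}{4} + \frac{17}{2} = \frac{29}{4}$)
$o{\left(M \right)} = \frac{33 M}{4 \left(7 + M\right)}$ ($o{\left(M \right)} = \frac{M + M \frac{29}{4}}{M + 7} = \frac{M + \frac{29 M}{4}}{7 + M} = \frac{\frac{33}{4} M}{7 + M} = \frac{33 M}{4 \left(7 + M\right)}$)
$o{\left(8 \right)} 29 + r{\left(-1 \right)} = \frac{33}{4} \cdot 8 \frac{1}{7 + 8} \cdot 29 - 1 = \frac{33}{4} \cdot 8 \cdot \frac{1}{15} \cdot 29 - 1 = \frac{22}{5} \cdot 29 - 1 = \frac{638}{5} - 1 = \frac{633}{5}$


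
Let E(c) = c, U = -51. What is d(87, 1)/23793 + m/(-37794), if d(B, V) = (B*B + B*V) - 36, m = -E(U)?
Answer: 31864093/99914738 ≈ 0.31891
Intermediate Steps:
m = 51 (m = -1*(-51) = 51)
d(B, V) = -36 + B² + B*V (d(B, V) = (B² + B*V) - 36 = -36 + B² + B*V)
d(87, 1)/23793 + m/(-37794) = (-36 + 87² + 87*1)/23793 + 51/(-37794) = (-36 + 7569 + 87)*(1/23793) + 51*(-1/37794) = 7620*(1/23793) - 17/12598 = 2540/7931 - 17/12598 = 31864093/99914738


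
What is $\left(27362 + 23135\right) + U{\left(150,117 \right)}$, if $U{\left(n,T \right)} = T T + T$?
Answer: $64303$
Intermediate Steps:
$U{\left(n,T \right)} = T + T^{2}$ ($U{\left(n,T \right)} = T^{2} + T = T + T^{2}$)
$\left(27362 + 23135\right) + U{\left(150,117 \right)} = \left(27362 + 23135\right) + 117 \left(1 + 117\right) = 50497 + 117 \cdot 118 = 50497 + 13806 = 64303$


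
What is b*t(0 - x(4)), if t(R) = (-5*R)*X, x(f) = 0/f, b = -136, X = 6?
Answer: 0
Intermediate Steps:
x(f) = 0
t(R) = -30*R (t(R) = -5*R*6 = -30*R)
b*t(0 - x(4)) = -(-4080)*(0 - 1*0) = -(-4080)*(0 + 0) = -(-4080)*0 = -136*0 = 0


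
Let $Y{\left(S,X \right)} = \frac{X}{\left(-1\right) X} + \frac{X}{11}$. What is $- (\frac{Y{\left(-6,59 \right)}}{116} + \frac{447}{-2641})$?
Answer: $\frac{110901}{842479} \approx 0.13164$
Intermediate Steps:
$Y{\left(S,X \right)} = -1 + \frac{X}{11}$ ($Y{\left(S,X \right)} = X \left(- \frac{1}{X}\right) + X \frac{1}{11} = -1 + \frac{X}{11}$)
$- (\frac{Y{\left(-6,59 \right)}}{116} + \frac{447}{-2641}) = - (\frac{-1 + \frac{1}{11} \cdot 59}{116} + \frac{447}{-2641}) = - (\left(-1 + \frac{59}{11}\right) \frac{1}{116} + 447 \left(- \frac{1}{2641}\right)) = - (\frac{48}{11} \cdot \frac{1}{116} - \frac{447}{2641}) = - (\frac{12}{319} - \frac{447}{2641}) = \left(-1\right) \left(- \frac{110901}{842479}\right) = \frac{110901}{842479}$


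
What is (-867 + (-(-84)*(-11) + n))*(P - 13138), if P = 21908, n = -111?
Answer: -16680540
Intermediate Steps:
(-867 + (-(-84)*(-11) + n))*(P - 13138) = (-867 + (-(-84)*(-11) - 111))*(21908 - 13138) = (-867 + (-42*22 - 111))*8770 = (-867 + (-924 - 111))*8770 = (-867 - 1035)*8770 = -1902*8770 = -16680540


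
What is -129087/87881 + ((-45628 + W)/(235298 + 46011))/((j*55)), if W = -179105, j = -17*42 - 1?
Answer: -1428002144513202/972181490705425 ≈ -1.4689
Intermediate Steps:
j = -715 (j = -714 - 1 = -715)
-129087/87881 + ((-45628 + W)/(235298 + 46011))/((j*55)) = -129087/87881 + ((-45628 - 179105)/(235298 + 46011))/((-715*55)) = -129087*1/87881 - 224733/281309/(-39325) = -129087/87881 - 224733*1/281309*(-1/39325) = -129087/87881 - 224733/281309*(-1/39325) = -129087/87881 + 224733/11062476425 = -1428002144513202/972181490705425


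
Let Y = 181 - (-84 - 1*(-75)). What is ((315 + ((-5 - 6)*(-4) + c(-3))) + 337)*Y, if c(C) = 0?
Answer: 132240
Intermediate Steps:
Y = 190 (Y = 181 - (-84 + 75) = 181 - 1*(-9) = 181 + 9 = 190)
((315 + ((-5 - 6)*(-4) + c(-3))) + 337)*Y = ((315 + ((-5 - 6)*(-4) + 0)) + 337)*190 = ((315 + (-11*(-4) + 0)) + 337)*190 = ((315 + (44 + 0)) + 337)*190 = ((315 + 44) + 337)*190 = (359 + 337)*190 = 696*190 = 132240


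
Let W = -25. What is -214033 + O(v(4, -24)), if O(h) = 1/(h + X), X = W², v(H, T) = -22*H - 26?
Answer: -109370862/511 ≈ -2.1403e+5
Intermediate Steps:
v(H, T) = -26 - 22*H
X = 625 (X = (-25)² = 625)
O(h) = 1/(625 + h) (O(h) = 1/(h + 625) = 1/(625 + h))
-214033 + O(v(4, -24)) = -214033 + 1/(625 + (-26 - 22*4)) = -214033 + 1/(625 + (-26 - 88)) = -214033 + 1/(625 - 114) = -214033 + 1/511 = -109370862/511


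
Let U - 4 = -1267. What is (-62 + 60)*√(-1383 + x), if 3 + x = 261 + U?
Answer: -4*I*√597 ≈ -97.734*I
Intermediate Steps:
U = -1263 (U = 4 - 1267 = -1263)
x = -1005 (x = -3 + (261 - 1263) = -3 - 1002 = -1005)
(-62 + 60)*√(-1383 + x) = (-62 + 60)*√(-1383 - 1005) = -4*I*√597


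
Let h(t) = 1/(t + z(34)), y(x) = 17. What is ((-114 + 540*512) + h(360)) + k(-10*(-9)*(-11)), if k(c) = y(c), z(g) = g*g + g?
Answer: 428393651/1550 ≈ 2.7638e+5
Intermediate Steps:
z(g) = g + g² (z(g) = g² + g = g + g²)
h(t) = 1/(1190 + t) (h(t) = 1/(t + 34*(1 + 34)) = 1/(t + 34*35) = 1/(t + 1190) = 1/(1190 + t))
k(c) = 17
((-114 + 540*512) + h(360)) + k(-10*(-9)*(-11)) = ((-114 + 540*512) + 1/(1190 + 360)) + 17 = ((-114 + 276480) + 1/1550) + 17 = (276366 + 1/1550) + 17 = 428367301/1550 + 17 = 428393651/1550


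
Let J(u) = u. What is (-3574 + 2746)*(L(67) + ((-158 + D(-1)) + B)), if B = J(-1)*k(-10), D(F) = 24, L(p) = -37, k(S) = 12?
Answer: 151524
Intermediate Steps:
B = -12 (B = -1*12 = -12)
(-3574 + 2746)*(L(67) + ((-158 + D(-1)) + B)) = (-3574 + 2746)*(-37 + ((-158 + 24) - 12)) = -828*(-37 + (-134 - 12)) = -828*(-37 - 146) = -828*(-183) = 151524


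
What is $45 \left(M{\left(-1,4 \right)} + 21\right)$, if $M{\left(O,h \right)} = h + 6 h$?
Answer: $2205$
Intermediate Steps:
$M{\left(O,h \right)} = 7 h$
$45 \left(M{\left(-1,4 \right)} + 21\right) = 45 \left(7 \cdot 4 + 21\right) = 45 \left(28 + 21\right) = 45 \cdot 49 = 2205$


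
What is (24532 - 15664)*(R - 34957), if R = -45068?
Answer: -709661700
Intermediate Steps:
(24532 - 15664)*(R - 34957) = (24532 - 15664)*(-45068 - 34957) = 8868*(-80025) = -709661700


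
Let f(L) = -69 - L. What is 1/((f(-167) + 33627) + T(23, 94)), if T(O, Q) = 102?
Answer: 1/33827 ≈ 2.9562e-5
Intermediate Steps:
1/((f(-167) + 33627) + T(23, 94)) = 1/(((-69 - 1*(-167)) + 33627) + 102) = 1/(((-69 + 167) + 33627) + 102) = 1/((98 + 33627) + 102) = 1/(33725 + 102) = 1/33827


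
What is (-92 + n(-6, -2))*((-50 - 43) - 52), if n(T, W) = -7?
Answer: 14355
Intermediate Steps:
(-92 + n(-6, -2))*((-50 - 43) - 52) = (-92 - 7)*((-50 - 43) - 52) = -99*(-93 - 52) = -99*(-145) = 14355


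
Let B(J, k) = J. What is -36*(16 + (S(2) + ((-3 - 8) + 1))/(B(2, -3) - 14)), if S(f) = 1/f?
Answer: -1209/2 ≈ -604.50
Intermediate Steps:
-36*(16 + (S(2) + ((-3 - 8) + 1))/(B(2, -3) - 14)) = -36*(16 + (1/2 + ((-3 - 8) + 1))/(2 - 14)) = -36*(16 + (½ + (-11 + 1))/(-12)) = -36*(16 + (½ - 10)*(-1/12)) = -36*(16 - 19/2*(-1/12)) = -36*(16 + 19/24) = -36*403/24 = -1209/2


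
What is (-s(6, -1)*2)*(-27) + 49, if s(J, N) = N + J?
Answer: 319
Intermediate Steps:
s(J, N) = J + N
(-s(6, -1)*2)*(-27) + 49 = (-(6 - 1)*2)*(-27) + 49 = (-1*5*2)*(-27) + 49 = -5*2*(-27) + 49 = -10*(-27) + 49 = 270 + 49 = 319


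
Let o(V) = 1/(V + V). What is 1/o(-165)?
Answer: -330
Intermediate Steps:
o(V) = 1/(2*V)
1/o(-165) = 1/((1/2)/(-165)) = 1/((1/2)*(-1/165)) = 1/(-1/330) = -330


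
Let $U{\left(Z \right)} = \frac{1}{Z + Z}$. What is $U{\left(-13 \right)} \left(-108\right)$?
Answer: $\frac{54}{13} \approx 4.1538$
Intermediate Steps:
$U{\left(Z \right)} = \frac{1}{2 Z}$
$U{\left(-13 \right)} \left(-108\right) = \frac{1}{2 \left(-13\right)} \left(-108\right) = \frac{1}{2} \left(- \frac{1}{13}\right) \left(-108\right) = \left(- \frac{1}{26}\right) \left(-108\right) = \frac{54}{13}$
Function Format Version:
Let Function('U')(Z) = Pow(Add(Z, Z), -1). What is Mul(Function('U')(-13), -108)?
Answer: Rational(54, 13) ≈ 4.1538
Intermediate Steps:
Function('U')(Z) = Mul(Rational(1, 2), Pow(Z, -1)) (Function('U')(Z) = Pow(Mul(2, Z), -1) = Mul(Rational(1, 2), Pow(Z, -1)))
Mul(Function('U')(-13), -108) = Mul(Mul(Rational(1, 2), Pow(-13, -1)), -108) = Mul(Mul(Rational(1, 2), Rational(-1, 13)), -108) = Mul(Rational(-1, 26), -108) = Rational(54, 13)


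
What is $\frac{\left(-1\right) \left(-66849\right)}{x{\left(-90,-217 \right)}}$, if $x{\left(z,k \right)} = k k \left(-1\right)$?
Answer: $- \frac{66849}{47089} \approx -1.4196$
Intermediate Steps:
$x{\left(z,k \right)} = - k^{2}$ ($x{\left(z,k \right)} = k^{2} \left(-1\right) = - k^{2}$)
$\frac{\left(-1\right) \left(-66849\right)}{x{\left(-90,-217 \right)}} = \frac{\left(-1\right) \left(-66849\right)}{\left(-1\right) \left(-217\right)^{2}} = \frac{66849}{\left(-1\right) 47089} = \frac{66849}{-47089} = 66849 \left(- \frac{1}{47089}\right) = - \frac{66849}{47089}$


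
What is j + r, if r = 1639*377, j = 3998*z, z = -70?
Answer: 338043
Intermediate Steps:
j = -279860 (j = 3998*(-70) = -279860)
r = 617903
j + r = -279860 + 617903 = 338043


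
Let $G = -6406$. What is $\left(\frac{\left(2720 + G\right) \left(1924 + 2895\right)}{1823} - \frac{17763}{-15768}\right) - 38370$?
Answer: $- \frac{461000030081}{9581688} \approx -48113.0$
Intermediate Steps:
$\left(\frac{\left(2720 + G\right) \left(1924 + 2895\right)}{1823} - \frac{17763}{-15768}\right) - 38370 = \left(\frac{\left(2720 - 6406\right) \left(1924 + 2895\right)}{1823} - \frac{17763}{-15768}\right) - 38370 = \left(\left(-3686\right) 4819 \cdot \frac{1}{1823} - - \frac{5921}{5256}\right) - 38370 = \left(\left(-17762834\right) \frac{1}{1823} + \frac{5921}{5256}\right) - 38370 = \left(- \frac{17762834}{1823} + \frac{5921}{5256}\right) - 38370 = - \frac{93350661521}{9581688} - 38370 = - \frac{461000030081}{9581688}$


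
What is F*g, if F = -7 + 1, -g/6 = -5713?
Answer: -205668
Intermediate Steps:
g = 34278 (g = -6*(-5713) = 34278)
F = -6
F*g = -6*34278 = -205668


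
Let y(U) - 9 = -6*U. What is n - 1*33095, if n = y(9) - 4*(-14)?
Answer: -33084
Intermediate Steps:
y(U) = 9 - 6*U
n = 11 (n = (9 - 6*9) - 4*(-14) = (9 - 54) + 56 = -45 + 56 = 11)
n - 1*33095 = 11 - 1*33095 = 11 - 33095 = -33084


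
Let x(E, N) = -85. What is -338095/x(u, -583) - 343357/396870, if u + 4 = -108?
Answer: 26830115461/6746790 ≈ 3976.7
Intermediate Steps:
u = -112 (u = -4 - 108 = -112)
-338095/x(u, -583) - 343357/396870 = -338095/(-85) - 343357/396870 = -338095*(-1/85) - 343357*1/396870 = 67619/17 - 343357/396870 = 26830115461/6746790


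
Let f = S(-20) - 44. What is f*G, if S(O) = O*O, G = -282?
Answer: -100392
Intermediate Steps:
S(O) = O**2
f = 356 (f = (-20)**2 - 44 = 400 - 44 = 356)
f*G = 356*(-282) = -100392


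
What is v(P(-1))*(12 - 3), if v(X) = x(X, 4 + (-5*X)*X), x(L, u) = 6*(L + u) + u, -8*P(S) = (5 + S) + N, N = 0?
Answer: 585/4 ≈ 146.25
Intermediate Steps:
P(S) = -5/8 - S/8 (P(S) = -((5 + S) + 0)/8 = -(5 + S)/8 = -5/8 - S/8)
x(L, u) = 6*L + 7*u (x(L, u) = (6*L + 6*u) + u = 6*L + 7*u)
v(X) = 28 - 35*X² + 6*X (v(X) = 6*X + 7*(4 + (-5*X)*X) = 6*X + 7*(4 - 5*X²) = 6*X + (28 - 35*X²) = 28 - 35*X² + 6*X)
v(P(-1))*(12 - 3) = (28 - 35*(-5/8 - ⅛*(-1))² + 6*(-5/8 - ⅛*(-1)))*(12 - 3) = (28 - 35*(-5/8 + ⅛)² + 6*(-5/8 + ⅛))*9 = (28 - 35*(-½)² + 6*(-½))*9 = (28 - 35*¼ - 3)*9 = (28 - 35/4 - 3)*9 = (65/4)*9 = 585/4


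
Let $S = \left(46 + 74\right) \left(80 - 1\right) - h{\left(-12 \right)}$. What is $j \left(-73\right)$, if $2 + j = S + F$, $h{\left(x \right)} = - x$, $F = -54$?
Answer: $-687076$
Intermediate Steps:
$S = 9468$ ($S = \left(46 + 74\right) \left(80 - 1\right) - \left(-1\right) \left(-12\right) = 120 \cdot 79 - 12 = 9480 - 12 = 9468$)
$j = 9412$ ($j = -2 + \left(9468 - 54\right) = -2 + 9414 = 9412$)
$j \left(-73\right) = 9412 \left(-73\right) = -687076$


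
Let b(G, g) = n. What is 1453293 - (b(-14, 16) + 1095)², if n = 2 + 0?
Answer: 249884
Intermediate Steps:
n = 2
b(G, g) = 2
1453293 - (b(-14, 16) + 1095)² = 1453293 - (2 + 1095)² = 1453293 - 1*1097² = 1453293 - 1*1203409 = 1453293 - 1203409 = 249884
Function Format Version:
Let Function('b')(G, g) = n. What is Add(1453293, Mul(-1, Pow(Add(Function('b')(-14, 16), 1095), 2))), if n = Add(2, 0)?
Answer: 249884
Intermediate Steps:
n = 2
Function('b')(G, g) = 2
Add(1453293, Mul(-1, Pow(Add(Function('b')(-14, 16), 1095), 2))) = Add(1453293, Mul(-1, Pow(Add(2, 1095), 2))) = Add(1453293, Mul(-1, Pow(1097, 2))) = Add(1453293, Mul(-1, 1203409)) = Add(1453293, -1203409) = 249884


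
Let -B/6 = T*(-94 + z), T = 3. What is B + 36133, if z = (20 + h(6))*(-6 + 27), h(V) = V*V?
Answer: 16657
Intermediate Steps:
h(V) = V**2
z = 1176 (z = (20 + 6**2)*(-6 + 27) = (20 + 36)*21 = 56*21 = 1176)
B = -19476 (B = -18*(-94 + 1176) = -18*1082 = -6*3246 = -19476)
B + 36133 = -19476 + 36133 = 16657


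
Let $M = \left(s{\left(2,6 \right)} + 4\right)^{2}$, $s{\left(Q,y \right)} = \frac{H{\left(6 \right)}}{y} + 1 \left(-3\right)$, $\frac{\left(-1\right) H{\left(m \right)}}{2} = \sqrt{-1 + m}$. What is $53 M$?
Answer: $\frac{742}{9} - \frac{106 \sqrt{5}}{3} \approx 3.4367$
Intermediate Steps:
$H{\left(m \right)} = - 2 \sqrt{-1 + m}$
$s{\left(Q,y \right)} = -3 - \frac{2 \sqrt{5}}{y}$ ($s{\left(Q,y \right)} = \frac{\left(-2\right) \sqrt{-1 + 6}}{y} + 1 \left(-3\right) = \frac{\left(-2\right) \sqrt{5}}{y} - 3 = - \frac{2 \sqrt{5}}{y} - 3 = -3 - \frac{2 \sqrt{5}}{y}$)
$M = \left(1 - \frac{\sqrt{5}}{3}\right)^{2}$ ($M = \left(\left(-3 - \frac{2 \sqrt{5}}{6}\right) + 4\right)^{2} = \left(\left(-3 - 2 \sqrt{5} \cdot \frac{1}{6}\right) + 4\right)^{2} = \left(\left(-3 - \frac{\sqrt{5}}{3}\right) + 4\right)^{2} = \left(1 - \frac{\sqrt{5}}{3}\right)^{2} \approx 0.064844$)
$53 M = 53 \frac{\left(3 - \sqrt{5}\right)^{2}}{9} = \frac{53 \left(3 - \sqrt{5}\right)^{2}}{9}$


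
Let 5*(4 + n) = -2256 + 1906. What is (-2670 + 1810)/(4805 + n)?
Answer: -860/4731 ≈ -0.18178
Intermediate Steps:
n = -74 (n = -4 + (-2256 + 1906)/5 = -4 + (1/5)*(-350) = -4 - 70 = -74)
(-2670 + 1810)/(4805 + n) = (-2670 + 1810)/(4805 - 74) = -860/4731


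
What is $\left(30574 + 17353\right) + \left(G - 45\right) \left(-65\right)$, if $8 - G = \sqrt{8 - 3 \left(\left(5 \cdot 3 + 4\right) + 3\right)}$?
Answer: $50332 + 65 i \sqrt{58} \approx 50332.0 + 495.03 i$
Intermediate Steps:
$G = 8 - i \sqrt{58}$ ($G = 8 - \sqrt{8 - 3 \left(\left(5 \cdot 3 + 4\right) + 3\right)} = 8 - \sqrt{8 - 3 \left(\left(15 + 4\right) + 3\right)} = 8 - \sqrt{8 - 3 \left(19 + 3\right)} = 8 - \sqrt{8 - 66} = 8 - \sqrt{-58} = 8 - i \sqrt{58} \approx 8.0 - 7.6158 i$)
$\left(30574 + 17353\right) + \left(G - 45\right) \left(-65\right) = \left(30574 + 17353\right) + \left(\left(8 - i \sqrt{58}\right) - 45\right) \left(-65\right) = 47927 + \left(-37 - i \sqrt{58}\right) \left(-65\right) = 47927 + \left(2405 + 65 i \sqrt{58}\right) = 50332 + 65 i \sqrt{58}$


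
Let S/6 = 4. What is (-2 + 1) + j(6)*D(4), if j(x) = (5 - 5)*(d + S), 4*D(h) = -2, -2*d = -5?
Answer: -1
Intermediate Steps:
S = 24 (S = 6*4 = 24)
d = 5/2 (d = -½*(-5) = 5/2 ≈ 2.5000)
D(h) = -½ (D(h) = (¼)*(-2) = -½)
j(x) = 0 (j(x) = (5 - 5)*(5/2 + 24) = 0*(53/2) = 0)
(-2 + 1) + j(6)*D(4) = (-2 + 1) + 0*(-½) = -1 + 0 = -1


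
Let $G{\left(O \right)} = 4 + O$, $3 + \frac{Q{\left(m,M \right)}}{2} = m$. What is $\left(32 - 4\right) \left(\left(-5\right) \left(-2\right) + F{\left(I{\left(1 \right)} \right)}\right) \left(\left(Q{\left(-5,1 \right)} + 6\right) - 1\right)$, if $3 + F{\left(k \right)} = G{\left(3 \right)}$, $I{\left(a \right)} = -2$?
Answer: $-4312$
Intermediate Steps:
$Q{\left(m,M \right)} = -6 + 2 m$
$F{\left(k \right)} = 4$ ($F{\left(k \right)} = -3 + \left(4 + 3\right) = -3 + 7 = 4$)
$\left(32 - 4\right) \left(\left(-5\right) \left(-2\right) + F{\left(I{\left(1 \right)} \right)}\right) \left(\left(Q{\left(-5,1 \right)} + 6\right) - 1\right) = \left(32 - 4\right) \left(\left(-5\right) \left(-2\right) + 4\right) \left(\left(\left(-6 + 2 \left(-5\right)\right) + 6\right) - 1\right) = 28 \left(10 + 4\right) \left(\left(\left(-6 - 10\right) + 6\right) - 1\right) = 28 \cdot 14 \left(\left(-16 + 6\right) - 1\right) = 28 \cdot 14 \left(-10 - 1\right) = 28 \cdot 14 \left(-11\right) = 28 \left(-154\right) = -4312$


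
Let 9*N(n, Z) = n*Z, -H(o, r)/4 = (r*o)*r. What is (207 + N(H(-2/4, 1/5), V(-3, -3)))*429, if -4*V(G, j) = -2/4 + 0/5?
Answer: 26641043/300 ≈ 88804.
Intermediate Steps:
V(G, j) = ⅛ (V(G, j) = -(-2/4 + 0/5)/4 = -(-2*¼ + 0*(⅕))/4 = -(-½ + 0)/4 = -¼*(-½) = ⅛)
H(o, r) = -4*o*r² (H(o, r) = -4*r*o*r = -4*o*r*r = -4*o*r²)
N(n, Z) = Z*n/9 (N(n, Z) = (n*Z)/9 = (Z*n)/9 = Z*n/9)
(207 + N(H(-2/4, 1/5), V(-3, -3)))*429 = (207 + (⅑)*(⅛)*(-4*(-2/4)*(1/5)²))*429 = (207 + (⅑)*(⅛)*(-4*(-2*¼)*(⅕)²))*429 = (207 + (⅑)*(⅛)*(-4*(-½)*1/25))*429 = (207 + (⅑)*(⅛)*(2/25))*429 = (207 + 1/900)*429 = (186301/900)*429 = 26641043/300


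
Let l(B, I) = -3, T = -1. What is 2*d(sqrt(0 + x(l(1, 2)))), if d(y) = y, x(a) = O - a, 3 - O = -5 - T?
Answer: 2*sqrt(10) ≈ 6.3246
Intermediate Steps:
O = 7 (O = 3 - (-5 - 1*(-1)) = 3 - (-5 + 1) = 3 - 1*(-4) = 3 + 4 = 7)
x(a) = 7 - a
2*d(sqrt(0 + x(l(1, 2)))) = 2*sqrt(0 + (7 - 1*(-3))) = 2*sqrt(0 + (7 + 3)) = 2*sqrt(0 + 10) = 2*sqrt(10)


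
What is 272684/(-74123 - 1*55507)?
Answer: -136342/64815 ≈ -2.1036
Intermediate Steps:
272684/(-74123 - 1*55507) = 272684/(-74123 - 55507) = 272684/(-129630) = 272684*(-1/129630) = -136342/64815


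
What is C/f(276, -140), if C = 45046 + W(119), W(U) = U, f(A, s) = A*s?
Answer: -3011/2576 ≈ -1.1689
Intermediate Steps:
C = 45165 (C = 45046 + 119 = 45165)
C/f(276, -140) = 45165/((276*(-140))) = 45165/(-38640) = 45165*(-1/38640) = -3011/2576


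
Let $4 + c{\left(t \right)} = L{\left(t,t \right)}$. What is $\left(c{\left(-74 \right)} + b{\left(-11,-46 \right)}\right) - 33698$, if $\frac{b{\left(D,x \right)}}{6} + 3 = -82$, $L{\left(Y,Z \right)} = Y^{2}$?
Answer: $-28736$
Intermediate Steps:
$b{\left(D,x \right)} = -510$ ($b{\left(D,x \right)} = -18 + 6 \left(-82\right) = -18 - 492 = -510$)
$c{\left(t \right)} = -4 + t^{2}$
$\left(c{\left(-74 \right)} + b{\left(-11,-46 \right)}\right) - 33698 = \left(\left(-4 + \left(-74\right)^{2}\right) - 510\right) - 33698 = \left(\left(-4 + 5476\right) - 510\right) - 33698 = \left(5472 - 510\right) - 33698 = 4962 - 33698 = -28736$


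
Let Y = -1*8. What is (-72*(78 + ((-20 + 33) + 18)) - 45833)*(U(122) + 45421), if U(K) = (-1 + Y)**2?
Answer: -2442592862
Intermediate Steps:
Y = -8
U(K) = 81 (U(K) = (-1 - 8)**2 = (-9)**2 = 81)
(-72*(78 + ((-20 + 33) + 18)) - 45833)*(U(122) + 45421) = (-72*(78 + ((-20 + 33) + 18)) - 45833)*(81 + 45421) = (-72*(78 + (13 + 18)) - 45833)*45502 = (-72*(78 + 31) - 45833)*45502 = (-72*109 - 45833)*45502 = (-7848 - 45833)*45502 = -53681*45502 = -2442592862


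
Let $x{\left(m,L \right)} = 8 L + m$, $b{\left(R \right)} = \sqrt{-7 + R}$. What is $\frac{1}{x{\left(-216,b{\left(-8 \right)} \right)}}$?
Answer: $- \frac{9}{1984} - \frac{i \sqrt{15}}{5952} \approx -0.0045363 - 0.0006507 i$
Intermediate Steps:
$x{\left(m,L \right)} = m + 8 L$
$\frac{1}{x{\left(-216,b{\left(-8 \right)} \right)}} = \frac{1}{-216 + 8 \sqrt{-7 - 8}} = \frac{1}{-216 + 8 \sqrt{-15}} = \frac{1}{-216 + 8 i \sqrt{15}}$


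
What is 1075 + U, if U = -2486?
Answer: -1411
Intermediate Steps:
1075 + U = 1075 - 2486 = -1411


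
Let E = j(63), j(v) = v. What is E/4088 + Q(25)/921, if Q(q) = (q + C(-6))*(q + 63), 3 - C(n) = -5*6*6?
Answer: 10697825/537864 ≈ 19.889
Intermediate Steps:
C(n) = 183 (C(n) = 3 - (-5*6)*6 = 3 - (-30)*6 = 3 - 1*(-180) = 3 + 180 = 183)
Q(q) = (63 + q)*(183 + q) (Q(q) = (q + 183)*(q + 63) = (183 + q)*(63 + q) = (63 + q)*(183 + q))
E = 63
E/4088 + Q(25)/921 = 63/4088 + (11529 + 25² + 246*25)/921 = 63*(1/4088) + (11529 + 625 + 6150)*(1/921) = 9/584 + 18304*(1/921) = 9/584 + 18304/921 = 10697825/537864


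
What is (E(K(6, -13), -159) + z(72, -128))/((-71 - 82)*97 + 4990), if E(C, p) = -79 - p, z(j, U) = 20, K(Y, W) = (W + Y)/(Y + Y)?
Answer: -100/9851 ≈ -0.010151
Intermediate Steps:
K(Y, W) = (W + Y)/(2*Y) (K(Y, W) = (W + Y)/((2*Y)) = (W + Y)*(1/(2*Y)) = (W + Y)/(2*Y))
(E(K(6, -13), -159) + z(72, -128))/((-71 - 82)*97 + 4990) = ((-79 - 1*(-159)) + 20)/((-71 - 82)*97 + 4990) = ((-79 + 159) + 20)/(-153*97 + 4990) = (80 + 20)/(-14841 + 4990) = 100/(-9851) = 100*(-1/9851) = -100/9851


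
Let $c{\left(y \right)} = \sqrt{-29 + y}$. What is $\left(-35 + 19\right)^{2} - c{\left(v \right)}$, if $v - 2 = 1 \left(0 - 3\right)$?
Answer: $256 - i \sqrt{30} \approx 256.0 - 5.4772 i$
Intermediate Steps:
$v = -1$ ($v = 2 + 1 \left(0 - 3\right) = 2 + 1 \left(-3\right) = 2 - 3 = -1$)
$\left(-35 + 19\right)^{2} - c{\left(v \right)} = \left(-35 + 19\right)^{2} - \sqrt{-29 - 1} = \left(-16\right)^{2} - \sqrt{-30} = 256 - i \sqrt{30}$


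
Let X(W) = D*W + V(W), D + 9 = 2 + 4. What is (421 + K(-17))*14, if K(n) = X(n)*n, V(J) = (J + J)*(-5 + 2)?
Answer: -30520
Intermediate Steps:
V(J) = -6*J (V(J) = (2*J)*(-3) = -6*J)
D = -3 (D = -9 + (2 + 4) = -9 + 6 = -3)
X(W) = -9*W (X(W) = -3*W - 6*W = -9*W)
K(n) = -9*n² (K(n) = (-9*n)*n = -9*n²)
(421 + K(-17))*14 = (421 - 9*(-17)²)*14 = (421 - 9*289)*14 = (421 - 2601)*14 = -2180*14 = -30520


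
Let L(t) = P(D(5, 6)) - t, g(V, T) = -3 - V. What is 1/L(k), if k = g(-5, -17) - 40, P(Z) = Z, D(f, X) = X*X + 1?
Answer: 1/75 ≈ 0.013333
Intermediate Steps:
D(f, X) = 1 + X² (D(f, X) = X² + 1 = 1 + X²)
k = -38 (k = (-3 - 1*(-5)) - 40 = (-3 + 5) - 40 = 2 - 40 = -38)
L(t) = 37 - t (L(t) = (1 + 6²) - t = (1 + 36) - t = 37 - t)
1/L(k) = 1/(37 - 1*(-38)) = 1/(37 + 38) = 1/75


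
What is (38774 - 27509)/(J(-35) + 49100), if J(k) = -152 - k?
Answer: 11265/48983 ≈ 0.22998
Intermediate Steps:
(38774 - 27509)/(J(-35) + 49100) = (38774 - 27509)/((-152 - 1*(-35)) + 49100) = 11265/((-152 + 35) + 49100) = 11265/(-117 + 49100) = 11265/48983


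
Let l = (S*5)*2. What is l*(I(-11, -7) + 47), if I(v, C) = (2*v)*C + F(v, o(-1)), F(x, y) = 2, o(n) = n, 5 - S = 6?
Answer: -2030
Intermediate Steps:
S = -1 (S = 5 - 1*6 = 5 - 6 = -1)
l = -10 (l = -1*5*2 = -5*2 = -10)
I(v, C) = 2 + 2*C*v (I(v, C) = (2*v)*C + 2 = 2*C*v + 2 = 2 + 2*C*v)
l*(I(-11, -7) + 47) = -10*((2 + 2*(-7)*(-11)) + 47) = -10*((2 + 154) + 47) = -10*(156 + 47) = -10*203 = -2030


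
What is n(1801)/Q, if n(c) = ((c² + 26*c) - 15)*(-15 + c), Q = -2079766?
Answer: -2938337916/1039883 ≈ -2825.6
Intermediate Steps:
n(c) = (-15 + c)*(-15 + c² + 26*c) (n(c) = (-15 + c² + 26*c)*(-15 + c) = (-15 + c)*(-15 + c² + 26*c))
n(1801)/Q = (225 + 1801³ - 405*1801 + 11*1801²)/(-2079766) = (225 + 5841725401 - 729405 + 11*3243601)*(-1/2079766) = (225 + 5841725401 - 729405 + 35679611)*(-1/2079766) = 5876675832*(-1/2079766) = -2938337916/1039883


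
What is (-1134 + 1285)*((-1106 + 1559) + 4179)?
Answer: 699432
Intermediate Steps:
(-1134 + 1285)*((-1106 + 1559) + 4179) = 151*(453 + 4179) = 151*4632 = 699432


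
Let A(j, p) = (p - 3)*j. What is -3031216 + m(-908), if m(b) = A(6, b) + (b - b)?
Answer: -3036682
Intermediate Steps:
A(j, p) = j*(-3 + p) (A(j, p) = (-3 + p)*j = j*(-3 + p))
m(b) = -18 + 6*b (m(b) = 6*(-3 + b) + (b - b) = (-18 + 6*b) + 0 = -18 + 6*b)
-3031216 + m(-908) = -3031216 + (-18 + 6*(-908)) = -3031216 + (-18 - 5448) = -3031216 - 5466 = -3036682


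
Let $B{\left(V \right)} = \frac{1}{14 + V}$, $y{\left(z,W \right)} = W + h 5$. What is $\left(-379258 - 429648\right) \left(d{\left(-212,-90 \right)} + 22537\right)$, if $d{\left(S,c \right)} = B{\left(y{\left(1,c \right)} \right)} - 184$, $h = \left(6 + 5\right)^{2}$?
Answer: $- \frac{9565101516628}{529} \approx -1.8081 \cdot 10^{10}$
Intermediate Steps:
$h = 121$ ($h = 11^{2} = 121$)
$y{\left(z,W \right)} = 605 + W$ ($y{\left(z,W \right)} = W + 121 \cdot 5 = W + 605 = 605 + W$)
$d{\left(S,c \right)} = -184 + \frac{1}{619 + c}$ ($d{\left(S,c \right)} = \frac{1}{14 + \left(605 + c\right)} - 184 = \frac{1}{619 + c} - 184 = -184 + \frac{1}{619 + c}$)
$\left(-379258 - 429648\right) \left(d{\left(-212,-90 \right)} + 22537\right) = \left(-379258 - 429648\right) \left(\frac{-113895 - -16560}{619 - 90} + 22537\right) = - 808906 \left(\frac{-113895 + 16560}{529} + 22537\right) = - 808906 \left(\frac{1}{529} \left(-97335\right) + 22537\right) = - 808906 \left(- \frac{97335}{529} + 22537\right) = \left(-808906\right) \frac{11824738}{529} = - \frac{9565101516628}{529}$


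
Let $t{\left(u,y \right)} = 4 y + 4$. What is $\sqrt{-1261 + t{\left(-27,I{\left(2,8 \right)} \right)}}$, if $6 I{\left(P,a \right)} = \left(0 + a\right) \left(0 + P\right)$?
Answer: $\frac{i \sqrt{11217}}{3} \approx 35.303 i$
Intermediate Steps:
$I{\left(P,a \right)} = \frac{P a}{6}$ ($I{\left(P,a \right)} = \frac{\left(0 + a\right) \left(0 + P\right)}{6} = \frac{a P}{6} = \frac{P a}{6}$)
$t{\left(u,y \right)} = 4 + 4 y$
$\sqrt{-1261 + t{\left(-27,I{\left(2,8 \right)} \right)}} = \sqrt{-1261 + \left(4 + 4 \cdot \frac{1}{6} \cdot 2 \cdot 8\right)} = \sqrt{-1261 + \left(4 + 4 \cdot \frac{8}{3}\right)} = \sqrt{-1261 + \left(4 + \frac{32}{3}\right)} = \sqrt{-1261 + \frac{44}{3}} = \sqrt{- \frac{3739}{3}} = \frac{i \sqrt{11217}}{3}$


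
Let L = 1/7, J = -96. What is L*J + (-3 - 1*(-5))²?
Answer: -68/7 ≈ -9.7143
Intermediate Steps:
L = ⅐ ≈ 0.14286
L*J + (-3 - 1*(-5))² = (⅐)*(-96) + (-3 - 1*(-5))² = -96/7 + (-3 + 5)² = -96/7 + 2² = -96/7 + 4 = -68/7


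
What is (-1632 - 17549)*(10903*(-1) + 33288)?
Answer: -429366685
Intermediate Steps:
(-1632 - 17549)*(10903*(-1) + 33288) = -19181*(-10903 + 33288) = -19181*22385 = -429366685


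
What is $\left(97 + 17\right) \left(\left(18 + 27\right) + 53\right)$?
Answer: $11172$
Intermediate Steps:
$\left(97 + 17\right) \left(\left(18 + 27\right) + 53\right) = 114 \left(45 + 53\right) = 114 \cdot 98 = 11172$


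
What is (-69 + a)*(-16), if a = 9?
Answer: 960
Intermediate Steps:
(-69 + a)*(-16) = (-69 + 9)*(-16) = -60*(-16) = 960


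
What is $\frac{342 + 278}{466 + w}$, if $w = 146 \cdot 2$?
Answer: $\frac{310}{379} \approx 0.81794$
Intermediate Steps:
$w = 292$
$\frac{342 + 278}{466 + w} = \frac{342 + 278}{466 + 292} = \frac{620}{758} = 620 \cdot \frac{1}{758} = \frac{310}{379}$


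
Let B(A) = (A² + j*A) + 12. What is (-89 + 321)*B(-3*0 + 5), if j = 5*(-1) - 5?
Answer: -3016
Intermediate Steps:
j = -10 (j = -5 - 5 = -10)
B(A) = 12 + A² - 10*A (B(A) = (A² - 10*A) + 12 = 12 + A² - 10*A)
(-89 + 321)*B(-3*0 + 5) = (-89 + 321)*(12 + (-3*0 + 5)² - 10*(-3*0 + 5)) = 232*(12 + (0 + 5)² - 10*(0 + 5)) = 232*(12 + 5² - 10*5) = 232*(12 + 25 - 50) = 232*(-13) = -3016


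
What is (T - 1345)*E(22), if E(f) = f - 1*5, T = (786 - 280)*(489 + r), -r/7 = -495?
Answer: 33989443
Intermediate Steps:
r = 3465 (r = -7*(-495) = 3465)
T = 2000724 (T = (786 - 280)*(489 + 3465) = 506*3954 = 2000724)
E(f) = -5 + f (E(f) = f - 5 = -5 + f)
(T - 1345)*E(22) = (2000724 - 1345)*(-5 + 22) = 1999379*17 = 33989443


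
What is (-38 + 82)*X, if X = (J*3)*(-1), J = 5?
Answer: -660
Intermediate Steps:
X = -15 (X = (5*3)*(-1) = 15*(-1) = -15)
(-38 + 82)*X = (-38 + 82)*(-15) = 44*(-15) = -660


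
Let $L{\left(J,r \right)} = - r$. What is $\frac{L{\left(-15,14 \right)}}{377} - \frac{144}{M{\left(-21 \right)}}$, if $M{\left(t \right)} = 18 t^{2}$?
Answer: $- \frac{9190}{166257} \approx -0.055276$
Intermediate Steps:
$\frac{L{\left(-15,14 \right)}}{377} - \frac{144}{M{\left(-21 \right)}} = \frac{\left(-1\right) 14}{377} - \frac{144}{18 \left(-21\right)^{2}} = \left(-14\right) \frac{1}{377} - \frac{144}{18 \cdot 441} = - \frac{14}{377} - \frac{144}{7938} = - \frac{14}{377} - \frac{8}{441} = - \frac{9190}{166257}$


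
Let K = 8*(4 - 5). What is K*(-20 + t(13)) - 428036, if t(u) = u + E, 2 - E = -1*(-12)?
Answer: -427900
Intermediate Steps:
E = -10 (E = 2 - (-1)*(-12) = 2 - 1*12 = 2 - 12 = -10)
K = -8 (K = 8*(-1) = -8)
t(u) = -10 + u (t(u) = u - 10 = -10 + u)
K*(-20 + t(13)) - 428036 = -8*(-20 + (-10 + 13)) - 428036 = -8*(-20 + 3) - 428036 = -8*(-17) - 428036 = 136 - 428036 = -427900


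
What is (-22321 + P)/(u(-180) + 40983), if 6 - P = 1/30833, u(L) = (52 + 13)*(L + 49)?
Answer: -172009599/250271461 ≈ -0.68729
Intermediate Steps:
u(L) = 3185 + 65*L (u(L) = 65*(49 + L) = 3185 + 65*L)
P = 184997/30833 (P = 6 - 1/30833 = 184997/30833 ≈ 6.0000)
(-22321 + P)/(u(-180) + 40983) = (-22321 + 184997/30833)/((3185 + 65*(-180)) + 40983) = -688038396/(30833*((3185 - 11700) + 40983)) = -688038396/(30833*(-8515 + 40983)) = -688038396/30833/32468 = -688038396/30833*1/32468 = -172009599/250271461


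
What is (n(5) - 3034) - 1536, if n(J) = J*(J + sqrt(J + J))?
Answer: -4545 + 5*sqrt(10) ≈ -4529.2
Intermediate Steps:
n(J) = J*(J + sqrt(2)*sqrt(J)) (n(J) = J*(J + sqrt(2*J)) = J*(J + sqrt(2)*sqrt(J)))
(n(5) - 3034) - 1536 = ((5**2 + sqrt(2)*5**(3/2)) - 3034) - 1536 = ((25 + sqrt(2)*(5*sqrt(5))) - 3034) - 1536 = ((25 + 5*sqrt(10)) - 3034) - 1536 = (-3009 + 5*sqrt(10)) - 1536 = -4545 + 5*sqrt(10)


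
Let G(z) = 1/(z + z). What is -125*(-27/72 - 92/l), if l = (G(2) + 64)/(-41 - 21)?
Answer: -22719625/2056 ≈ -11050.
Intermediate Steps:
G(z) = 1/(2*z)
l = -257/248 (l = ((½)/2 + 64)/(-41 - 21) = ((½)*(½) + 64)/(-62) = (¼ + 64)*(-1/62) = (257/4)*(-1/62) = -257/248 ≈ -1.0363)
-125*(-27/72 - 92/l) = -125*(-27/72 - 92/(-257/248)) = -125*(-27*1/72 - 92*(-248/257)) = -125*(-3/8 + 22816/257) = -125*181757/2056 = -22719625/2056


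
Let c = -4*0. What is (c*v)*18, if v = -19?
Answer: 0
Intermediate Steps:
c = 0
(c*v)*18 = (0*(-19))*18 = 0*18 = 0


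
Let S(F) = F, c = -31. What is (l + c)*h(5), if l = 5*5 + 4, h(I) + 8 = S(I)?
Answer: 6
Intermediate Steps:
h(I) = -8 + I
l = 29 (l = 25 + 4 = 29)
(l + c)*h(5) = (29 - 31)*(-8 + 5) = -2*(-3) = 6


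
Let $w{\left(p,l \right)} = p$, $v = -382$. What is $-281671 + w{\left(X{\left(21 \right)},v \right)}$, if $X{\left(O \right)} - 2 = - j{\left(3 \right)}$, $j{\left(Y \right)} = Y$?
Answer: $-281672$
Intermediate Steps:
$X{\left(O \right)} = -1$ ($X{\left(O \right)} = 2 - 3 = -1$)
$-281671 + w{\left(X{\left(21 \right)},v \right)} = -281671 - 1 = -281672$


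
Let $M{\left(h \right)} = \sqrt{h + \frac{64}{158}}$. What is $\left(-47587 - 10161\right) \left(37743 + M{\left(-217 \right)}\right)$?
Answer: $-2179582764 - \frac{57748 i \sqrt{1351769}}{79} \approx -2.1796 \cdot 10^{9} - 8.4989 \cdot 10^{5} i$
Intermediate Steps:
$M{\left(h \right)} = \sqrt{\frac{32}{79} + h}$ ($M{\left(h \right)} = \sqrt{h + 64 \cdot \frac{1}{158}} = \sqrt{h + \frac{32}{79}} = \sqrt{\frac{32}{79} + h}$)
$\left(-47587 - 10161\right) \left(37743 + M{\left(-217 \right)}\right) = \left(-47587 - 10161\right) \left(37743 + \frac{\sqrt{2528 + 6241 \left(-217\right)}}{79}\right) = - 57748 \left(37743 + \frac{\sqrt{2528 - 1354297}}{79}\right) = - 57748 \left(37743 + \frac{\sqrt{-1351769}}{79}\right) = - 57748 \left(37743 + \frac{i \sqrt{1351769}}{79}\right) = -2179582764 - \frac{57748 i \sqrt{1351769}}{79}$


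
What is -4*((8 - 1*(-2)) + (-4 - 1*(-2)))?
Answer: -32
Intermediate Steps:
-4*((8 - 1*(-2)) + (-4 - 1*(-2))) = -4*((8 + 2) + (-4 + 2)) = -4*(10 - 2) = -4*8 = -32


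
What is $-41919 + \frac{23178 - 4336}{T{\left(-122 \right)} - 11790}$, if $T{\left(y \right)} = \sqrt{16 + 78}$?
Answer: $- \frac{2913565537347}{69502003} - \frac{9421 \sqrt{94}}{69502003} \approx -41921.0$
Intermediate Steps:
$T{\left(y \right)} = \sqrt{94}$
$-41919 + \frac{23178 - 4336}{T{\left(-122 \right)} - 11790} = -41919 + \frac{23178 - 4336}{\sqrt{94} - 11790} = -41919 + \frac{18842}{-11790 + \sqrt{94}}$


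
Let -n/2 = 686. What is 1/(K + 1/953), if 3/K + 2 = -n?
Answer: 1305610/4229 ≈ 308.73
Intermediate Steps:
n = -1372 (n = -2*686 = -1372)
K = 3/1370 (K = 3/(-2 - 1*(-1372)) = 3/(-2 + 1372) = 3/1370 ≈ 0.0021898)
1/(K + 1/953) = 1/(3/1370 + 1/953) = 1/(4229/1305610) = 1305610/4229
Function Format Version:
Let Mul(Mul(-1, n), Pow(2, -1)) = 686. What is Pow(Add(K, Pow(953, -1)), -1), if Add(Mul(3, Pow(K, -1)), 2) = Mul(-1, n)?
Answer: Rational(1305610, 4229) ≈ 308.73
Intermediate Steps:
n = -1372 (n = Mul(-2, 686) = -1372)
K = Rational(3, 1370) (K = Mul(3, Pow(Add(-2, Mul(-1, -1372)), -1)) = Mul(3, Pow(Add(-2, 1372), -1)) = Mul(3, Pow(1370, -1)) = Mul(3, Rational(1, 1370)) = Rational(3, 1370) ≈ 0.0021898)
Pow(Add(K, Pow(953, -1)), -1) = Pow(Add(Rational(3, 1370), Pow(953, -1)), -1) = Pow(Add(Rational(3, 1370), Rational(1, 953)), -1) = Pow(Rational(4229, 1305610), -1) = Rational(1305610, 4229)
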